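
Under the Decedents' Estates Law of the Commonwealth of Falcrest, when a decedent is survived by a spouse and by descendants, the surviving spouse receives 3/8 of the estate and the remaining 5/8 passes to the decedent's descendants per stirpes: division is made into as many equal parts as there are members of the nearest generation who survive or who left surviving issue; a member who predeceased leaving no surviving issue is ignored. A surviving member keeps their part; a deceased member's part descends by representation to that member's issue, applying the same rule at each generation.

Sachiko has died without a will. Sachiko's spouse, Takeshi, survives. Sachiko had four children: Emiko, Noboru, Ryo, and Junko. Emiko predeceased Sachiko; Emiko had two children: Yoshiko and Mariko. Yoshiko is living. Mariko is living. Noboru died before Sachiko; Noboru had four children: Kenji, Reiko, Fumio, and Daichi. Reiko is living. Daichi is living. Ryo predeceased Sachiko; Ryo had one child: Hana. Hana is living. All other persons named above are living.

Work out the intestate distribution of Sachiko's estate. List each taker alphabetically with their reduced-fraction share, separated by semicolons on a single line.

Daichi 5/128; Fumio 5/128; Hana 5/32; Junko 5/32; Kenji 5/128; Mariko 5/64; Reiko 5/128; Takeshi 3/8; Yoshiko 5/64

Takeshi, as surviving spouse, takes 3/8.
The remaining 5/8 passes to Sachiko's descendants per stirpes.
The 5/8 is divided into 4 equal shares of 5/32 among Emiko, Noboru, Ryo, Junko.
Emiko predeceased; the 5/32 allotted to Emiko's branch passes to Emiko's issue by representation.
The 5/32 is divided into 2 equal shares of 5/64 among Yoshiko, Mariko.
Yoshiko is living and takes 5/64.
Mariko is living and takes 5/64.
Noboru predeceased; the 5/32 allotted to Noboru's branch passes to Noboru's issue by representation.
The 5/32 is divided into 4 equal shares of 5/128 among Kenji, Reiko, Fumio, Daichi.
Kenji is living and takes 5/128.
Reiko is living and takes 5/128.
Fumio is living and takes 5/128.
Daichi is living and takes 5/128.
Ryo predeceased; the 5/32 allotted to Ryo's branch passes to Ryo's issue by representation.
Hana is the sole taker at this level and receives the full 5/32.
Junko is living and takes 5/32.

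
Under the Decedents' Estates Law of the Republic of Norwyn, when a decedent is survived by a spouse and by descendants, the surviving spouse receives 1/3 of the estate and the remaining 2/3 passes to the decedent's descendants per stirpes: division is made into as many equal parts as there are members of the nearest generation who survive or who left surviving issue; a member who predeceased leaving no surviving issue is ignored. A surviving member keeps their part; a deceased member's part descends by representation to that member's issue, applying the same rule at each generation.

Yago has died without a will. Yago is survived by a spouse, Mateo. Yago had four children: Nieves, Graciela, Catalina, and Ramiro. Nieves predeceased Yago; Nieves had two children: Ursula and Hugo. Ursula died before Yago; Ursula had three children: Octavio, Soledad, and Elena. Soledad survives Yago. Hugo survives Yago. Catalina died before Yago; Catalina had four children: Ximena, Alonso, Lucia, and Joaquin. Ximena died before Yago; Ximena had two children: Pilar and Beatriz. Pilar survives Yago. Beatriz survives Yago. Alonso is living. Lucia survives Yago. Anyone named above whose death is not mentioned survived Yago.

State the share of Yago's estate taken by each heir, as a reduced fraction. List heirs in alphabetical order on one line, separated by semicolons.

Alonso 1/24; Beatriz 1/48; Elena 1/36; Graciela 1/6; Hugo 1/12; Joaquin 1/24; Lucia 1/24; Mateo 1/3; Octavio 1/36; Pilar 1/48; Ramiro 1/6; Soledad 1/36

Mateo, as surviving spouse, takes 1/3.
The remaining 2/3 passes to Yago's descendants per stirpes.
The 2/3 is divided into 4 equal shares of 1/6 among Nieves, Graciela, Catalina, Ramiro.
Nieves predeceased; the 1/6 allotted to Nieves's branch passes to Nieves's issue by representation.
The 1/6 is divided into 2 equal shares of 1/12 among Ursula, Hugo.
Ursula predeceased; the 1/12 allotted to Ursula's branch passes to Ursula's issue by representation.
The 1/12 is divided into 3 equal shares of 1/36 among Octavio, Soledad, Elena.
Octavio is living and takes 1/36.
Soledad is living and takes 1/36.
Elena is living and takes 1/36.
Hugo is living and takes 1/12.
Graciela is living and takes 1/6.
Catalina predeceased; the 1/6 allotted to Catalina's branch passes to Catalina's issue by representation.
The 1/6 is divided into 4 equal shares of 1/24 among Ximena, Alonso, Lucia, Joaquin.
Ximena predeceased; the 1/24 allotted to Ximena's branch passes to Ximena's issue by representation.
The 1/24 is divided into 2 equal shares of 1/48 among Pilar, Beatriz.
Pilar is living and takes 1/48.
Beatriz is living and takes 1/48.
Alonso is living and takes 1/24.
Lucia is living and takes 1/24.
Joaquin is living and takes 1/24.
Ramiro is living and takes 1/6.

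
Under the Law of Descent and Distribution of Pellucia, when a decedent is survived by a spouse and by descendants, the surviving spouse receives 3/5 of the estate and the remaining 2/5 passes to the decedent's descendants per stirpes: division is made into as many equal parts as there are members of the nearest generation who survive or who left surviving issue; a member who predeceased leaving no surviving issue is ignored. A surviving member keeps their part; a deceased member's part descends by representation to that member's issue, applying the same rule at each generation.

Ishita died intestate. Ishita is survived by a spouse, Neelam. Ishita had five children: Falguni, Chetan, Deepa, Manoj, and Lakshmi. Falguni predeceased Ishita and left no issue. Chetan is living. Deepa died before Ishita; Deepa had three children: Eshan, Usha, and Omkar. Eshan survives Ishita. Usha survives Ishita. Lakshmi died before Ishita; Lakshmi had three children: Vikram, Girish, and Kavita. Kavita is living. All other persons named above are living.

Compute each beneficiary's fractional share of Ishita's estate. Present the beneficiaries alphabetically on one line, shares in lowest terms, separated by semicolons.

Chetan 1/10; Eshan 1/30; Girish 1/30; Kavita 1/30; Manoj 1/10; Neelam 3/5; Omkar 1/30; Usha 1/30; Vikram 1/30

Neelam, as surviving spouse, takes 3/5.
The remaining 2/5 passes to Ishita's descendants per stirpes.
Falguni left no surviving issue, so that branch lapses and is disregarded.
The 2/5 is divided into 4 equal shares of 1/10 among Chetan, Deepa, Manoj, Lakshmi.
Chetan is living and takes 1/10.
Deepa predeceased; the 1/10 allotted to Deepa's branch passes to Deepa's issue by representation.
The 1/10 is divided into 3 equal shares of 1/30 among Eshan, Usha, Omkar.
Eshan is living and takes 1/30.
Usha is living and takes 1/30.
Omkar is living and takes 1/30.
Manoj is living and takes 1/10.
Lakshmi predeceased; the 1/10 allotted to Lakshmi's branch passes to Lakshmi's issue by representation.
The 1/10 is divided into 3 equal shares of 1/30 among Vikram, Girish, Kavita.
Vikram is living and takes 1/30.
Girish is living and takes 1/30.
Kavita is living and takes 1/30.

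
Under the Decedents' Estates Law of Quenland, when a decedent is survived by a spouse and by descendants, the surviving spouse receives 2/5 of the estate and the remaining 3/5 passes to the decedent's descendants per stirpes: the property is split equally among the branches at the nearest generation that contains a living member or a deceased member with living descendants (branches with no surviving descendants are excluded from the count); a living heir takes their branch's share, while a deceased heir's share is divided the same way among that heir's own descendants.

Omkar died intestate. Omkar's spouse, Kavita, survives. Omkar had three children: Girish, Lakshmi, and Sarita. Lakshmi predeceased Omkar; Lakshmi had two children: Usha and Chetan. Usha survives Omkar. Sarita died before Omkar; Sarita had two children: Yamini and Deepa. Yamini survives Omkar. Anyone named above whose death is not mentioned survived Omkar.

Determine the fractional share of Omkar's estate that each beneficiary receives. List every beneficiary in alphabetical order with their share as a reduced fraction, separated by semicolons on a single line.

Kavita, as surviving spouse, takes 2/5.
The remaining 3/5 passes to Omkar's descendants per stirpes.
The 3/5 is divided into 3 equal shares of 1/5 among Girish, Lakshmi, Sarita.
Girish is living and takes 1/5.
Lakshmi predeceased; the 1/5 allotted to Lakshmi's branch passes to Lakshmi's issue by representation.
The 1/5 is divided into 2 equal shares of 1/10 among Usha, Chetan.
Usha is living and takes 1/10.
Chetan is living and takes 1/10.
Sarita predeceased; the 1/5 allotted to Sarita's branch passes to Sarita's issue by representation.
The 1/5 is divided into 2 equal shares of 1/10 among Yamini, Deepa.
Yamini is living and takes 1/10.
Deepa is living and takes 1/10.

Chetan 1/10; Deepa 1/10; Girish 1/5; Kavita 2/5; Usha 1/10; Yamini 1/10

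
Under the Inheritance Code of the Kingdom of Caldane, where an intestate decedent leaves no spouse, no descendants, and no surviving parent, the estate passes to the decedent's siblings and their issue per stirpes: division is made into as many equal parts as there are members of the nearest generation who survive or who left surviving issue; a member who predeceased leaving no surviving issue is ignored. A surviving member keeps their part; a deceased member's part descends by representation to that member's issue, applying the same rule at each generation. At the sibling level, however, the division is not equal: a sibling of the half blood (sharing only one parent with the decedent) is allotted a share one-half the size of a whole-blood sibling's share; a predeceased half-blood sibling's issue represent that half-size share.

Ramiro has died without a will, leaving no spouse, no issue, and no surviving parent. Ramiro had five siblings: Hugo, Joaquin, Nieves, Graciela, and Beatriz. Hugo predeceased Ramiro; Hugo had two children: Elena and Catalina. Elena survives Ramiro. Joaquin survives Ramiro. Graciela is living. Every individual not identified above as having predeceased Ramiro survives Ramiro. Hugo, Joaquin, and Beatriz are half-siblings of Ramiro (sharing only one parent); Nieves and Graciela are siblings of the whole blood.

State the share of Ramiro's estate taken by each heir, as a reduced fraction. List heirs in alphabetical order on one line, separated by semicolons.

Beatriz 1/7; Catalina 1/14; Elena 1/14; Graciela 2/7; Joaquin 1/7; Nieves 2/7

No spouse, descendants, or parent survives, so the estate passes to Ramiro's siblings per stirpes.
Half-blood siblings count for one-half the weight of whole-blood siblings at the initial division.
Dividing 1 in proportion to weights (total weight 7/2): Hugo (weight 1/2) → 1/7; Joaquin (weight 1/2) → 1/7; Nieves (weight 1) → 2/7; Graciela (weight 1) → 2/7; Beatriz (weight 1/2) → 1/7.
Hugo predeceased; the 1/7 allotted to Hugo's branch passes to Hugo's issue by representation.
The 1/7 is divided into 2 equal shares of 1/14 among Elena, Catalina.
Elena is living and takes 1/14.
Catalina is living and takes 1/14.
Joaquin is living and takes 1/7.
Nieves is living and takes 2/7.
Graciela is living and takes 2/7.
Beatriz is living and takes 1/7.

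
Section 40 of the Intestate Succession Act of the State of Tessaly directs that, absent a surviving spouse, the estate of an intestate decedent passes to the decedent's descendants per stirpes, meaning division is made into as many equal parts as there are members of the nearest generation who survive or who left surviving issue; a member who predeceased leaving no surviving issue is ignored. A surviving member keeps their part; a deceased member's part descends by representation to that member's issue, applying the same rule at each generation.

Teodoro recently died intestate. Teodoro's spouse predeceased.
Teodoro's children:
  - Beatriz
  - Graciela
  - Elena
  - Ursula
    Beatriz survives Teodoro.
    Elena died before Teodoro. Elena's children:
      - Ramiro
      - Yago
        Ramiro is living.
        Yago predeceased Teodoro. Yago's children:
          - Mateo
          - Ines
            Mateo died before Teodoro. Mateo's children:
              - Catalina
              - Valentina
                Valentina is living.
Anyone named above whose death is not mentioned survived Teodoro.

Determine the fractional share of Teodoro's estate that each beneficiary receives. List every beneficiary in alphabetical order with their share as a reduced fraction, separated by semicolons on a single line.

There is no surviving spouse, so the entire estate passes to Teodoro's descendants per stirpes.
The estate is divided into 4 equal shares of 1/4 among Beatriz, Graciela, Elena, Ursula.
Beatriz is living and takes 1/4.
Graciela is living and takes 1/4.
Elena predeceased; the 1/4 allotted to Elena's branch passes to Elena's issue by representation.
The 1/4 is divided into 2 equal shares of 1/8 among Ramiro, Yago.
Ramiro is living and takes 1/8.
Yago predeceased; the 1/8 allotted to Yago's branch passes to Yago's issue by representation.
The 1/8 is divided into 2 equal shares of 1/16 among Mateo, Ines.
Mateo predeceased; the 1/16 allotted to Mateo's branch passes to Mateo's issue by representation.
The 1/16 is divided into 2 equal shares of 1/32 among Catalina, Valentina.
Catalina is living and takes 1/32.
Valentina is living and takes 1/32.
Ines is living and takes 1/16.
Ursula is living and takes 1/4.

Beatriz 1/4; Catalina 1/32; Graciela 1/4; Ines 1/16; Ramiro 1/8; Ursula 1/4; Valentina 1/32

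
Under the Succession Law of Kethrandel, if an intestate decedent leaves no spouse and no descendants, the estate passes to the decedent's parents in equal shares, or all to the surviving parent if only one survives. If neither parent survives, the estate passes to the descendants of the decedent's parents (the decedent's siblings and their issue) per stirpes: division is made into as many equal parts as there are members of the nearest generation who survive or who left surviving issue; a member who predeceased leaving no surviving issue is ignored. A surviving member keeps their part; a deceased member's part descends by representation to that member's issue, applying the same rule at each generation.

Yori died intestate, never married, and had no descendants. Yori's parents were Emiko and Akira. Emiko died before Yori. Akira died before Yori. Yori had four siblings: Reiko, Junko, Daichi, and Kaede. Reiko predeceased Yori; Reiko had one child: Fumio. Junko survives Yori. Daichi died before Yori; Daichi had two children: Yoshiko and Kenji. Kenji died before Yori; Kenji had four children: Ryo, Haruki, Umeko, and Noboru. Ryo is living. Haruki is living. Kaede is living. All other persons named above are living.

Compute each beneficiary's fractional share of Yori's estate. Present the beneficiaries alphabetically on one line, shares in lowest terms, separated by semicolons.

Fumio 1/4; Haruki 1/32; Junko 1/4; Kaede 1/4; Noboru 1/32; Ryo 1/32; Umeko 1/32; Yoshiko 1/8

Neither parent survives and there are no descendants, so the estate passes to Yori's siblings and their issue per stirpes.
The estate is divided into 4 equal shares of 1/4 among Reiko, Junko, Daichi, Kaede.
Reiko predeceased; the 1/4 allotted to Reiko's branch passes to Reiko's issue by representation.
Fumio is the sole taker at this level and receives the full 1/4.
Junko is living and takes 1/4.
Daichi predeceased; the 1/4 allotted to Daichi's branch passes to Daichi's issue by representation.
The 1/4 is divided into 2 equal shares of 1/8 among Yoshiko, Kenji.
Yoshiko is living and takes 1/8.
Kenji predeceased; the 1/8 allotted to Kenji's branch passes to Kenji's issue by representation.
The 1/8 is divided into 4 equal shares of 1/32 among Ryo, Haruki, Umeko, Noboru.
Ryo is living and takes 1/32.
Haruki is living and takes 1/32.
Umeko is living and takes 1/32.
Noboru is living and takes 1/32.
Kaede is living and takes 1/4.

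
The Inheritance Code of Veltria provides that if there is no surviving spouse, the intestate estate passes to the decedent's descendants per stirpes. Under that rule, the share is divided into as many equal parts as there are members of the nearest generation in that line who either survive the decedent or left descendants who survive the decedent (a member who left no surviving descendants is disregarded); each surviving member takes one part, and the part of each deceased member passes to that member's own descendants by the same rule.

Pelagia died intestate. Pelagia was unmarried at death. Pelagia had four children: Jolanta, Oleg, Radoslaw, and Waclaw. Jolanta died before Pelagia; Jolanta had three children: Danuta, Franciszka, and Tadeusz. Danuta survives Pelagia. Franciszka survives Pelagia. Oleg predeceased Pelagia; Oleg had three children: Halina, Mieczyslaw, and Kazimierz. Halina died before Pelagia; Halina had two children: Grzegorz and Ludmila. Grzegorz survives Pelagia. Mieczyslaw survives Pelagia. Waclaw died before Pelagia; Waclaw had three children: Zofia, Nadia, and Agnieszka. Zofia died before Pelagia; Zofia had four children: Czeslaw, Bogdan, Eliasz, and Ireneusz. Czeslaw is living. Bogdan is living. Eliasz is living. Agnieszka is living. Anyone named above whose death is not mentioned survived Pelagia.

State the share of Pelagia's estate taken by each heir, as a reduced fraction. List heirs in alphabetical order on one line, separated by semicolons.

There is no surviving spouse, so the entire estate passes to Pelagia's descendants per stirpes.
The estate is divided into 4 equal shares of 1/4 among Jolanta, Oleg, Radoslaw, Waclaw.
Jolanta predeceased; the 1/4 allotted to Jolanta's branch passes to Jolanta's issue by representation.
The 1/4 is divided into 3 equal shares of 1/12 among Danuta, Franciszka, Tadeusz.
Danuta is living and takes 1/12.
Franciszka is living and takes 1/12.
Tadeusz is living and takes 1/12.
Oleg predeceased; the 1/4 allotted to Oleg's branch passes to Oleg's issue by representation.
The 1/4 is divided into 3 equal shares of 1/12 among Halina, Mieczyslaw, Kazimierz.
Halina predeceased; the 1/12 allotted to Halina's branch passes to Halina's issue by representation.
The 1/12 is divided into 2 equal shares of 1/24 among Grzegorz, Ludmila.
Grzegorz is living and takes 1/24.
Ludmila is living and takes 1/24.
Mieczyslaw is living and takes 1/12.
Kazimierz is living and takes 1/12.
Radoslaw is living and takes 1/4.
Waclaw predeceased; the 1/4 allotted to Waclaw's branch passes to Waclaw's issue by representation.
The 1/4 is divided into 3 equal shares of 1/12 among Zofia, Nadia, Agnieszka.
Zofia predeceased; the 1/12 allotted to Zofia's branch passes to Zofia's issue by representation.
The 1/12 is divided into 4 equal shares of 1/48 among Czeslaw, Bogdan, Eliasz, Ireneusz.
Czeslaw is living and takes 1/48.
Bogdan is living and takes 1/48.
Eliasz is living and takes 1/48.
Ireneusz is living and takes 1/48.
Nadia is living and takes 1/12.
Agnieszka is living and takes 1/12.

Agnieszka 1/12; Bogdan 1/48; Czeslaw 1/48; Danuta 1/12; Eliasz 1/48; Franciszka 1/12; Grzegorz 1/24; Ireneusz 1/48; Kazimierz 1/12; Ludmila 1/24; Mieczyslaw 1/12; Nadia 1/12; Radoslaw 1/4; Tadeusz 1/12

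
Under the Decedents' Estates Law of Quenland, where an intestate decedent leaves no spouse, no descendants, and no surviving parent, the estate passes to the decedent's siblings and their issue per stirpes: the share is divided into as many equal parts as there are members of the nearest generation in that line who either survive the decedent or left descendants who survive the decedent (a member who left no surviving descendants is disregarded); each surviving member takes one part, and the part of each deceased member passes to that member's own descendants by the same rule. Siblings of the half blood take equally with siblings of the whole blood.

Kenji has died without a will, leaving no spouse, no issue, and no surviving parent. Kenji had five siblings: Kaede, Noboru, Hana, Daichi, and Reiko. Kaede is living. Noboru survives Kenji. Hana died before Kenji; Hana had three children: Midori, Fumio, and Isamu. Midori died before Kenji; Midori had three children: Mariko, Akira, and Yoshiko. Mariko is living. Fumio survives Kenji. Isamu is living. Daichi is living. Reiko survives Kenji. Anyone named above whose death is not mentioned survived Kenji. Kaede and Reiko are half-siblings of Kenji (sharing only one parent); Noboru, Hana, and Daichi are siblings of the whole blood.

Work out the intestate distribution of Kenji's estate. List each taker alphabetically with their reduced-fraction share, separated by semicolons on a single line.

No spouse, descendants, or parent survives, so the estate passes to Kenji's siblings per stirpes.
Half-blood and whole-blood siblings take equally under the stated rule.
The estate is divided into 5 equal shares of 1/5 among Kaede, Noboru, Hana, Daichi, Reiko.
Kaede is living and takes 1/5.
Noboru is living and takes 1/5.
Hana predeceased; the 1/5 allotted to Hana's branch passes to Hana's issue by representation.
The 1/5 is divided into 3 equal shares of 1/15 among Midori, Fumio, Isamu.
Midori predeceased; the 1/15 allotted to Midori's branch passes to Midori's issue by representation.
The 1/15 is divided into 3 equal shares of 1/45 among Mariko, Akira, Yoshiko.
Mariko is living and takes 1/45.
Akira is living and takes 1/45.
Yoshiko is living and takes 1/45.
Fumio is living and takes 1/15.
Isamu is living and takes 1/15.
Daichi is living and takes 1/5.
Reiko is living and takes 1/5.

Akira 1/45; Daichi 1/5; Fumio 1/15; Isamu 1/15; Kaede 1/5; Mariko 1/45; Noboru 1/5; Reiko 1/5; Yoshiko 1/45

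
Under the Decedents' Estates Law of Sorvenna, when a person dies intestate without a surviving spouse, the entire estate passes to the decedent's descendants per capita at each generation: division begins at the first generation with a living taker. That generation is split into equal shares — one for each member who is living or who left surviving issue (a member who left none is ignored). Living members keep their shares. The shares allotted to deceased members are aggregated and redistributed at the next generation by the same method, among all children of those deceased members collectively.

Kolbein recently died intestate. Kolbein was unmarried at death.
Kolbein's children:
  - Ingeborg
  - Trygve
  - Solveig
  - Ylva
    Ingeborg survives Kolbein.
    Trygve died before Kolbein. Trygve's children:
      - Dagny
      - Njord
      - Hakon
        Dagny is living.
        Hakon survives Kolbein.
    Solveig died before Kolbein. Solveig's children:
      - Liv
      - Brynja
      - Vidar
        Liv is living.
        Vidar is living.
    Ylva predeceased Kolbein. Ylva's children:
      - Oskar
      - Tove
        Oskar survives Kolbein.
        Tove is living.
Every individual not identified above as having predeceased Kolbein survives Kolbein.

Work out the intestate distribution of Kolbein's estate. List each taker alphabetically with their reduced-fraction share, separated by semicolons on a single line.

There is no surviving spouse, so the entire estate passes to Kolbein's descendants per capita at each generation.
At generation 1 (Ingeborg, Trygve, Solveig, Ylva) there are 4 shares of (1)/4 = 1/4 each.
Living: Ingeborg — each takes 1/4.
Deceased: Trygve, Solveig, and Ylva. Their combined 3/4 is pooled and carried to generation 2.
At generation 2 (Dagny, Njord, Hakon, Liv, Brynja, Vidar, Oskar, Tove) there are 8 shares of (3/4)/8 = 3/32 each.
Living: Dagny, Njord, Hakon, Liv, Brynja, Vidar, Oskar, and Tove — each takes 3/32.

Brynja 3/32; Dagny 3/32; Hakon 3/32; Ingeborg 1/4; Liv 3/32; Njord 3/32; Oskar 3/32; Tove 3/32; Vidar 3/32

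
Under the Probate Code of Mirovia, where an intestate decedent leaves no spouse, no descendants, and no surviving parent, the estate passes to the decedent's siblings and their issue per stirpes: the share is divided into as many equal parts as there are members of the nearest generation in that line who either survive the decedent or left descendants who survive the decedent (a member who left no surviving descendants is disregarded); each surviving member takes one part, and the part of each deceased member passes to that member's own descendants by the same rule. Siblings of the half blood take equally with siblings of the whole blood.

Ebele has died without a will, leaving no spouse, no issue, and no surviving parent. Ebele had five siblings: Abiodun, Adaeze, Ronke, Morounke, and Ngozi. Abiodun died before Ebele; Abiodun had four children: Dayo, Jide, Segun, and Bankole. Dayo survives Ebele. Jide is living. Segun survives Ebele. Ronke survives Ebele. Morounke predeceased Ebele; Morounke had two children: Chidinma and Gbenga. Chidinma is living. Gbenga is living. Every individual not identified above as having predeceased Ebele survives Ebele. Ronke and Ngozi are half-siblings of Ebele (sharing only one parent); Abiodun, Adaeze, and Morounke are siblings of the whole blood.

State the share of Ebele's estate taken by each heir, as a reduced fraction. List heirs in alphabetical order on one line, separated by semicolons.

No spouse, descendants, or parent survives, so the estate passes to Ebele's siblings per stirpes.
Half-blood and whole-blood siblings take equally under the stated rule.
The estate is divided into 5 equal shares of 1/5 among Abiodun, Adaeze, Ronke, Morounke, Ngozi.
Abiodun predeceased; the 1/5 allotted to Abiodun's branch passes to Abiodun's issue by representation.
The 1/5 is divided into 4 equal shares of 1/20 among Dayo, Jide, Segun, Bankole.
Dayo is living and takes 1/20.
Jide is living and takes 1/20.
Segun is living and takes 1/20.
Bankole is living and takes 1/20.
Adaeze is living and takes 1/5.
Ronke is living and takes 1/5.
Morounke predeceased; the 1/5 allotted to Morounke's branch passes to Morounke's issue by representation.
The 1/5 is divided into 2 equal shares of 1/10 among Chidinma, Gbenga.
Chidinma is living and takes 1/10.
Gbenga is living and takes 1/10.
Ngozi is living and takes 1/5.

Adaeze 1/5; Bankole 1/20; Chidinma 1/10; Dayo 1/20; Gbenga 1/10; Jide 1/20; Ngozi 1/5; Ronke 1/5; Segun 1/20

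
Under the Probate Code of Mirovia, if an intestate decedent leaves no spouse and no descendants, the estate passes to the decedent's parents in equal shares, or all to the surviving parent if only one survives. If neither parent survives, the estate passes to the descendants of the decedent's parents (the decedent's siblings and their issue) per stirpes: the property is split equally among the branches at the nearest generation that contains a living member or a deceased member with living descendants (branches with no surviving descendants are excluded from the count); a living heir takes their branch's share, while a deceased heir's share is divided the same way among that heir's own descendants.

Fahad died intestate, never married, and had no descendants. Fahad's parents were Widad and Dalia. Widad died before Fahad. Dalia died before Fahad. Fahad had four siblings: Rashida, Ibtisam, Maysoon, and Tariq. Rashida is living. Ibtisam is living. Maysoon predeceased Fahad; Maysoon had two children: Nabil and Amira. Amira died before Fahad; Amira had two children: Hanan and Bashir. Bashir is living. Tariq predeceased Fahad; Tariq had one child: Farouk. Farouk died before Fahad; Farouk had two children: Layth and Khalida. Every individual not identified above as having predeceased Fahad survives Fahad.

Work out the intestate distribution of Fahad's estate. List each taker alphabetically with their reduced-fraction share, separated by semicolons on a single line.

Neither parent survives and there are no descendants, so the estate passes to Fahad's siblings and their issue per stirpes.
The estate is divided into 4 equal shares of 1/4 among Rashida, Ibtisam, Maysoon, Tariq.
Rashida is living and takes 1/4.
Ibtisam is living and takes 1/4.
Maysoon predeceased; the 1/4 allotted to Maysoon's branch passes to Maysoon's issue by representation.
The 1/4 is divided into 2 equal shares of 1/8 among Nabil, Amira.
Nabil is living and takes 1/8.
Amira predeceased; the 1/8 allotted to Amira's branch passes to Amira's issue by representation.
The 1/8 is divided into 2 equal shares of 1/16 among Hanan, Bashir.
Hanan is living and takes 1/16.
Bashir is living and takes 1/16.
Tariq predeceased; the 1/4 allotted to Tariq's branch passes to Tariq's issue by representation.
Farouk's line is the sole branch at this level, so the full 1/4 passes to Farouk's issue by representation.
The 1/4 is divided into 2 equal shares of 1/8 among Layth, Khalida.
Layth is living and takes 1/8.
Khalida is living and takes 1/8.

Bashir 1/16; Hanan 1/16; Ibtisam 1/4; Khalida 1/8; Layth 1/8; Nabil 1/8; Rashida 1/4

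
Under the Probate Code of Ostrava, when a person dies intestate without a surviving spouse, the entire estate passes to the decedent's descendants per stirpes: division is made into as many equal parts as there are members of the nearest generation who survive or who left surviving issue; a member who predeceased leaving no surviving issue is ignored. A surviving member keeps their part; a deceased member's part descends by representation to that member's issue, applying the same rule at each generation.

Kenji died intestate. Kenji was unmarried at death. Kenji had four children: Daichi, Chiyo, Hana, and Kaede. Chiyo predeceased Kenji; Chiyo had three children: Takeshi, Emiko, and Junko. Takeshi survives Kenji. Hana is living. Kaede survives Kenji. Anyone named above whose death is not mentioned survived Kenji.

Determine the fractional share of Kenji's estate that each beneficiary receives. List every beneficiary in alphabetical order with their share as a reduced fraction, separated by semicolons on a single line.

Daichi 1/4; Emiko 1/12; Hana 1/4; Junko 1/12; Kaede 1/4; Takeshi 1/12

There is no surviving spouse, so the entire estate passes to Kenji's descendants per stirpes.
The estate is divided into 4 equal shares of 1/4 among Daichi, Chiyo, Hana, Kaede.
Daichi is living and takes 1/4.
Chiyo predeceased; the 1/4 allotted to Chiyo's branch passes to Chiyo's issue by representation.
The 1/4 is divided into 3 equal shares of 1/12 among Takeshi, Emiko, Junko.
Takeshi is living and takes 1/12.
Emiko is living and takes 1/12.
Junko is living and takes 1/12.
Hana is living and takes 1/4.
Kaede is living and takes 1/4.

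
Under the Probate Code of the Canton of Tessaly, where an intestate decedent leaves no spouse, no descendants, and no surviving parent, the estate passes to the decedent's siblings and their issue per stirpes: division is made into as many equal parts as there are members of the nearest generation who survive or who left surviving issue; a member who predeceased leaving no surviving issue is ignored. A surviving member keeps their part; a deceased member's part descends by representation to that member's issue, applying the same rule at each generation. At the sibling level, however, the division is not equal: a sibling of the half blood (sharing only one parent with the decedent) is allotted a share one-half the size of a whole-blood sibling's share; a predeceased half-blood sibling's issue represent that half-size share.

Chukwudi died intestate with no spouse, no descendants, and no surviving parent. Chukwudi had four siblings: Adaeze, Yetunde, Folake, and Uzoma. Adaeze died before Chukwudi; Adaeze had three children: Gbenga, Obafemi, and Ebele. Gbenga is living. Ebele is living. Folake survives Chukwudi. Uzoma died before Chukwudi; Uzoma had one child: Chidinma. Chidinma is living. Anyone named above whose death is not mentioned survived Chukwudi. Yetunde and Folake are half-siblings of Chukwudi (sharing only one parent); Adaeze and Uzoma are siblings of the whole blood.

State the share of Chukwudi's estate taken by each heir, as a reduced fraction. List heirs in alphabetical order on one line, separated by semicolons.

Chidinma 1/3; Ebele 1/9; Folake 1/6; Gbenga 1/9; Obafemi 1/9; Yetunde 1/6

No spouse, descendants, or parent survives, so the estate passes to Chukwudi's siblings per stirpes.
Half-blood siblings count for one-half the weight of whole-blood siblings at the initial division.
Dividing 1 in proportion to weights (total weight 3): Adaeze (weight 1) → 1/3; Yetunde (weight 1/2) → 1/6; Folake (weight 1/2) → 1/6; Uzoma (weight 1) → 1/3.
Adaeze predeceased; the 1/3 allotted to Adaeze's branch passes to Adaeze's issue by representation.
The 1/3 is divided into 3 equal shares of 1/9 among Gbenga, Obafemi, Ebele.
Gbenga is living and takes 1/9.
Obafemi is living and takes 1/9.
Ebele is living and takes 1/9.
Yetunde is living and takes 1/6.
Folake is living and takes 1/6.
Uzoma predeceased; the 1/3 allotted to Uzoma's branch passes to Uzoma's issue by representation.
Chidinma is the sole taker at this level and receives the full 1/3.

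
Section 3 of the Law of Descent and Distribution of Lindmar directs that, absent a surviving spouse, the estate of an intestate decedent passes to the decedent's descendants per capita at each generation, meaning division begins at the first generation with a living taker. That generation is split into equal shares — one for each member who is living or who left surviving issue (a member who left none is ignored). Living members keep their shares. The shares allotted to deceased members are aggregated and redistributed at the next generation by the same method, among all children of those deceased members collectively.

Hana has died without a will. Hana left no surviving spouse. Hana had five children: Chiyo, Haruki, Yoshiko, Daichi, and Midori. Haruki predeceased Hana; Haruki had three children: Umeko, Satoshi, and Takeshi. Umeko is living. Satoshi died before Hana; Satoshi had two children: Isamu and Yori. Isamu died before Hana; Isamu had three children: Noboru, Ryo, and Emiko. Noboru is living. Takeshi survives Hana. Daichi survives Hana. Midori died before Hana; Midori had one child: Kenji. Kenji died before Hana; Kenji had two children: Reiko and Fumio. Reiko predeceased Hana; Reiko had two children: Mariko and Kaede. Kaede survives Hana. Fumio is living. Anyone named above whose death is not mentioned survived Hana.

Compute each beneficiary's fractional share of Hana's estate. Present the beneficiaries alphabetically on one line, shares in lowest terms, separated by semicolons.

There is no surviving spouse, so the entire estate passes to Hana's descendants per capita at each generation.
At generation 1 (Chiyo, Haruki, Yoshiko, Daichi, Midori) there are 5 shares of (1)/5 = 1/5 each.
Living: Chiyo, Yoshiko, and Daichi — each takes 1/5.
Deceased: Haruki and Midori. Their combined 2/5 is pooled and carried to generation 2.
At generation 2 (Umeko, Satoshi, Takeshi, Kenji) there are 4 shares of (2/5)/4 = 1/10 each.
Living: Umeko and Takeshi — each takes 1/10.
Deceased: Satoshi and Kenji. Their combined 1/5 is pooled and carried to generation 3.
At generation 3 (Isamu, Yori, Reiko, Fumio) there are 4 shares of (1/5)/4 = 1/20 each.
Living: Yori and Fumio — each takes 1/20.
Deceased: Isamu and Reiko. Their combined 1/10 is pooled and carried to generation 4.
At generation 4 (Noboru, Ryo, Emiko, Mariko, Kaede) there are 5 shares of (1/10)/5 = 1/50 each.
Living: Noboru, Ryo, Emiko, Mariko, and Kaede — each takes 1/50.

Chiyo 1/5; Daichi 1/5; Emiko 1/50; Fumio 1/20; Kaede 1/50; Mariko 1/50; Noboru 1/50; Ryo 1/50; Takeshi 1/10; Umeko 1/10; Yori 1/20; Yoshiko 1/5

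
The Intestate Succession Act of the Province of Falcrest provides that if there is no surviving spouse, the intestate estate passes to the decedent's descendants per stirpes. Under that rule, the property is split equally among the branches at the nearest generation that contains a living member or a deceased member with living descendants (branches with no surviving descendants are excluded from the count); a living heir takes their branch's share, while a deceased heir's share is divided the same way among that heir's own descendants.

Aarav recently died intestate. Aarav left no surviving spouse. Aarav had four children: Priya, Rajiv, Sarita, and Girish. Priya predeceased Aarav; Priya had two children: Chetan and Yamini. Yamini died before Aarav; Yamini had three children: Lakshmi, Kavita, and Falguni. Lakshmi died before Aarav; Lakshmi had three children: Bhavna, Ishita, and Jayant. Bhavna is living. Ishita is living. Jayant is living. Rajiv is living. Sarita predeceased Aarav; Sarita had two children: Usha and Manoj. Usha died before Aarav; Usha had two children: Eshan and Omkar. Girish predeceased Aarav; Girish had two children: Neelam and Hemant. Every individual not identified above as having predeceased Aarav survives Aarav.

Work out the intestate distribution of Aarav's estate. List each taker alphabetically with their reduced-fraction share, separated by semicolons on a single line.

Bhavna 1/72; Chetan 1/8; Eshan 1/16; Falguni 1/24; Hemant 1/8; Ishita 1/72; Jayant 1/72; Kavita 1/24; Manoj 1/8; Neelam 1/8; Omkar 1/16; Rajiv 1/4

There is no surviving spouse, so the entire estate passes to Aarav's descendants per stirpes.
The estate is divided into 4 equal shares of 1/4 among Priya, Rajiv, Sarita, Girish.
Priya predeceased; the 1/4 allotted to Priya's branch passes to Priya's issue by representation.
The 1/4 is divided into 2 equal shares of 1/8 among Chetan, Yamini.
Chetan is living and takes 1/8.
Yamini predeceased; the 1/8 allotted to Yamini's branch passes to Yamini's issue by representation.
The 1/8 is divided into 3 equal shares of 1/24 among Lakshmi, Kavita, Falguni.
Lakshmi predeceased; the 1/24 allotted to Lakshmi's branch passes to Lakshmi's issue by representation.
The 1/24 is divided into 3 equal shares of 1/72 among Bhavna, Ishita, Jayant.
Bhavna is living and takes 1/72.
Ishita is living and takes 1/72.
Jayant is living and takes 1/72.
Kavita is living and takes 1/24.
Falguni is living and takes 1/24.
Rajiv is living and takes 1/4.
Sarita predeceased; the 1/4 allotted to Sarita's branch passes to Sarita's issue by representation.
The 1/4 is divided into 2 equal shares of 1/8 among Usha, Manoj.
Usha predeceased; the 1/8 allotted to Usha's branch passes to Usha's issue by representation.
The 1/8 is divided into 2 equal shares of 1/16 among Eshan, Omkar.
Eshan is living and takes 1/16.
Omkar is living and takes 1/16.
Manoj is living and takes 1/8.
Girish predeceased; the 1/4 allotted to Girish's branch passes to Girish's issue by representation.
The 1/4 is divided into 2 equal shares of 1/8 among Neelam, Hemant.
Neelam is living and takes 1/8.
Hemant is living and takes 1/8.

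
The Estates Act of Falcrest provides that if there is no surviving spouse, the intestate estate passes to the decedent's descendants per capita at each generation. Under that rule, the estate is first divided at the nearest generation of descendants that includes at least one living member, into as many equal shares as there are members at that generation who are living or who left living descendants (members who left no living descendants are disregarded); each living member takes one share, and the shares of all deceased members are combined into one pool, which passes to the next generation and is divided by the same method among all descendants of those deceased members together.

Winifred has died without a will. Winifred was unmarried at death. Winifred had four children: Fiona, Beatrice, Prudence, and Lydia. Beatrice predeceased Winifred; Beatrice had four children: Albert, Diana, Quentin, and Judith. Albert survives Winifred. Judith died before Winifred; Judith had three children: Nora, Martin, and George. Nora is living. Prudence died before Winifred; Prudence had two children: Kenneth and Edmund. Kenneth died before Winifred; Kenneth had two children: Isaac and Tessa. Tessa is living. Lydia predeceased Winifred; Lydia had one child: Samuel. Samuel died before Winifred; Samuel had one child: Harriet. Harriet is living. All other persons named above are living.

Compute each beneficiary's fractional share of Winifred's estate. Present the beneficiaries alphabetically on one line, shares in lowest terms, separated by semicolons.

There is no surviving spouse, so the entire estate passes to Winifred's descendants per capita at each generation.
At generation 1 (Fiona, Beatrice, Prudence, Lydia) there are 4 shares of (1)/4 = 1/4 each.
Living: Fiona — each takes 1/4.
Deceased: Beatrice, Prudence, and Lydia. Their combined 3/4 is pooled and carried to generation 2.
At generation 2 (Albert, Diana, Quentin, Judith, Kenneth, Edmund, Samuel) there are 7 shares of (3/4)/7 = 3/28 each.
Living: Albert, Diana, Quentin, and Edmund — each takes 3/28.
Deceased: Judith, Kenneth, and Samuel. Their combined 9/28 is pooled and carried to generation 3.
At generation 3 (Nora, Martin, George, Isaac, Tessa, Harriet) there are 6 shares of (9/28)/6 = 3/56 each.
Living: Nora, Martin, George, Isaac, Tessa, and Harriet — each takes 3/56.

Albert 3/28; Diana 3/28; Edmund 3/28; Fiona 1/4; George 3/56; Harriet 3/56; Isaac 3/56; Martin 3/56; Nora 3/56; Quentin 3/28; Tessa 3/56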